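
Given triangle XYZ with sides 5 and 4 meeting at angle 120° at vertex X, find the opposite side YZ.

Law of cosines: YZ^2 = 5^2 + 4^2 - 2(5)(4)cos(120°) = 61, so YZ = sqrt(61).

sqrt(61)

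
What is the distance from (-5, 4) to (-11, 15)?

The horizontal distance is |-11 - -5| = 6 and the vertical distance is |15 - 4| = 11.
By the Pythagorean theorem, d = sqrt(6^2 + 11^2) = sqrt(157).

sqrt(157)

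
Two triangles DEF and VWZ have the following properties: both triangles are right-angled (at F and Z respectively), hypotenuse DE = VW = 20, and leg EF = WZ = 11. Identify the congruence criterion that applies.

Consider the given information: both triangles are right-angled (at F and Z respectively), hypotenuse DE = VW = 20, and leg EF = WZ = 11
This is not SSS or SAS: SSS requires all three pairs of sides, but we don't have that. SAS requires two sides and the included angle between them.
The correct criterion is HL. The hypotenuse and one leg of two right triangles are equal (Hypotenuse-Leg).

HL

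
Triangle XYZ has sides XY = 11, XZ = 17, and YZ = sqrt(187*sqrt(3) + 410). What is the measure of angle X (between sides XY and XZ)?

When all three sides of a triangle are known, the law of cosines can be rearranged to find any angle.
cos(C) = (a² + b² - c²) / (2ab) gives cos(X) = -sqrt(3)/2.
Taking the inverse cosine: X = 150°.

150°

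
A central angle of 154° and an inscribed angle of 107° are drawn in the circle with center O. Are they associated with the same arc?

By the inscribed angle theorem, the inscribed angle for a central angle of 154° should be 154° / 2 = 77°.
The given inscribed angle is 107°, which does not equal 77°.
Therefore, no, they do not correspond to the same arc.

No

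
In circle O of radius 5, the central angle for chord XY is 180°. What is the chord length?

Chord length = 2r sin(θ/2)
= 2 × 5 × sin(180°/2)
= 2 × 5 × sin(90°)
= 10

10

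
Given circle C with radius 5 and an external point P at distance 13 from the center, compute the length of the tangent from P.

tangent = √(d² - r²) = √(13² - 5²) = √(169 - 25) = √144 = 12

12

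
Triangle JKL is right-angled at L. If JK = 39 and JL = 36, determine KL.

Rearranging the Pythagorean theorem to solve for the unknown leg:
leg^2 = hypotenuse^2 - known_leg^2 = 1521 - 1296 = 225
leg = sqrt(225) = 15.

15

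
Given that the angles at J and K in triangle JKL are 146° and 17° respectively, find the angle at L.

Let angle L = x. Then 146 + 17 + x = 180.
x = 180 - 163 = 17 degrees.

17 degrees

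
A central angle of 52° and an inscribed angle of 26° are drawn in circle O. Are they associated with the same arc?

By the inscribed angle theorem, if both angles subtend the same arc, the inscribed angle must be half the central angle.
Half of 52° = 26°, which equals the given inscribed angle of 26°.
Therefore, yes, they correspond to the same arc.

Yes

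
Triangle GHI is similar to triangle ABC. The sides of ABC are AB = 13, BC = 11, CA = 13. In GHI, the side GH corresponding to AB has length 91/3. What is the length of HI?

Since the triangles are similar, the ratio of corresponding sides is constant.
Scale factor k = GH / AB = 91/3 / 13 = 7/3
HI = k * BC = 7/3 * 11 = 77/3

77/3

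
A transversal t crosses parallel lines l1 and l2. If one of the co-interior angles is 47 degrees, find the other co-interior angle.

Co-interior angles (same-side interior) formed by parallel lines and a transversal are supplementary (sum to 180 degrees).
The given angle is 47 degrees.
The co-interior angle = 180 - 47 = 133 degrees.

133 degrees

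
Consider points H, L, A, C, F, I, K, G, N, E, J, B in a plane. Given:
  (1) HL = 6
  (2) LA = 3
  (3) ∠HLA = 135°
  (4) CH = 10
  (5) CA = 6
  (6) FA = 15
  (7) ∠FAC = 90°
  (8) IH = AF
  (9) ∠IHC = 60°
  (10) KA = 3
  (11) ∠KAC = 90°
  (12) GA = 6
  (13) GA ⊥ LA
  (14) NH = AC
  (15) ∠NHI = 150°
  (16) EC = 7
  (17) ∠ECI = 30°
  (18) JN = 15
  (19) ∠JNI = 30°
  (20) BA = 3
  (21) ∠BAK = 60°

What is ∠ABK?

Step 1: By the law of cosines on triangle BAK: BK² = 3² + 3² − 2·3·3·cos(60°) = 9, so BK = 3.
Step 2: By the inverse law of cosines on triangle ABK: cos(∠ABK) = (3² + 3² − 3²) / (2·3·3) = 9/18 = 0.5, so ∠ABK = 60°.

Therefore, the measure of angle ∠ABK = 60°.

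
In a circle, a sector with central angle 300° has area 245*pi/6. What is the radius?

r² = 360 × 245*pi/6 / (π × 300) = 49, so r = 7.

7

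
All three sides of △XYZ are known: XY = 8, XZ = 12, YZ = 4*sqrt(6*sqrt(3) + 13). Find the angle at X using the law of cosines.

When all three sides of a triangle are known, the law of cosines can be rearranged to find any angle.
cos(C) = (a² + b² - c²) / (2ab) gives cos(X) = -sqrt(3)/2.
Taking the inverse cosine: X = 150°.

150°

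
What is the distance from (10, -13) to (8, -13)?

The horizontal distance is |8 - 10| = 2 and the vertical distance is |-13 - -13| = 0.
By the Pythagorean theorem, d = sqrt(2^2 + 0^2) = sqrt(4) = 2.

2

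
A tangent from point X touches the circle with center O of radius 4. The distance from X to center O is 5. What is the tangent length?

Let T be the point of tangency. Then OT ⊥ XT (radius ⊥ tangent).
In right triangle OTX: OX² = OT² + XT²
5² = 4² + XT²
XT² = 9, XT = 3

3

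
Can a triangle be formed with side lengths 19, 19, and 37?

Sort the sides: 19, 19, 37.
It suffices to check that the sum of the two smallest exceeds the largest:
19 + 19 = 38 > 37. ✓
Yes, a valid triangle can be formed.

Yes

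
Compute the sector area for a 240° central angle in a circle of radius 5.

The full circle has area πr² = π(5)² = 25*pi.
The sector covers 240° out of 360°, a fraction of 2/3.
Sector area = 25*pi × 2/3 = 50*pi/3.

50*pi/3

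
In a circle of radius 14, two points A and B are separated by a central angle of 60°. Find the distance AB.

Drop a perpendicular from the center to the chord, bisecting both the chord and the central angle.
Each half-chord = r sin(θ/2) = 14 sin(30°).
The full chord = 2 × 14 × sin(30°) = 14.

14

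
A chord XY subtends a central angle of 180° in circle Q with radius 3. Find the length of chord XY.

Chord length = 2r sin(θ/2)
= 2 × 3 × sin(180°/2)
= 2 × 3 × sin(90°)
= 6

6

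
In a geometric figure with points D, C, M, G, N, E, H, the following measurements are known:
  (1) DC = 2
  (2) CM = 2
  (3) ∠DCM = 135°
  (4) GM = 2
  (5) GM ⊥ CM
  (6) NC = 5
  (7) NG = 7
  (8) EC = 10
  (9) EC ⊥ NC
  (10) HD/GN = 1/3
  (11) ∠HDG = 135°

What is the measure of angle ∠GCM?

Step 1: By the law of cosines on triangle CMG: CG² = 2² + 2² − 2·2·2·cos(90°) = 8, so CG = 2·√2.
Step 2: By the inverse law of cosines on triangle GCM: cos(∠GCM) = ((2·√2)² + 2² − 2²) / (2·2·√2·2) = 8/11.31 = 0.7071, so ∠GCM = 45°.

Therefore, the measure of angle ∠GCM = 45°.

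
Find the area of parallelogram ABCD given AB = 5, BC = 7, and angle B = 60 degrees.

Area = a * b * sin(theta)
Area = 5 * 7 * sin(60 degrees)
Area = 35 * sqrt(3)/2
Area = 35*sqrt(3)/2

35*sqrt(3)/2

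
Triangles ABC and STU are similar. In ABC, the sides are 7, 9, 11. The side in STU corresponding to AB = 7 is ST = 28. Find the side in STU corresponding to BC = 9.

Since the triangles are similar, the ratio of corresponding sides is constant.
Scale factor k = ST / AB = 28 / 7 = 4
TU = k * BC = 4 * 9 = 36

36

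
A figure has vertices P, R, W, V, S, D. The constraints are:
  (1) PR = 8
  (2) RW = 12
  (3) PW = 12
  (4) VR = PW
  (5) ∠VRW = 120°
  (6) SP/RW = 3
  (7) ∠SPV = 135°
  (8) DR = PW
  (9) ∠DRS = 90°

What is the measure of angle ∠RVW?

From the given relations: VR = PW = 12.
Step 1: By the law of cosines on triangle VRW: VW² = 12² + 12² − 2·12·12·cos(120°) = 432, so VW = 12·√3.
Step 2: By the inverse law of cosines on triangle RVW: cos(∠RVW) = (12² + (12·√3)² − 12²) / (2·12·12·√3) = 432/498.83 = 0.866, so ∠RVW = 30°.

Therefore, the measure of angle ∠RVW = 30°.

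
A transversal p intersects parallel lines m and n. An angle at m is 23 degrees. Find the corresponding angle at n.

Corresponding angles formed by parallel lines and a transversal are equal.
The given angle is 23 degrees.
The corresponding angle = 23 degrees.

23 degrees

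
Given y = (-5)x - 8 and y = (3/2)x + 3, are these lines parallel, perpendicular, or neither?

Slope of line 1: m1 = -5
Slope of line 2: m2 = 3/2
For parallel lines we need equal slopes: -5 != 3/2.
For perpendicular lines we need m1*m2 = -1: (-5)(3/2) = -15/2 != -1.
Since neither condition holds, the lines are neither parallel nor perpendicular.

Neither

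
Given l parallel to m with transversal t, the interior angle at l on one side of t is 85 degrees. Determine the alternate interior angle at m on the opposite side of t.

Alternate interior angles lie on opposite sides of the transversal, between the parallel lines.
By the alternate interior angle theorem, they are equal: 85 degrees.

85 degrees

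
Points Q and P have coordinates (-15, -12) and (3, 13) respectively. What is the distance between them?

d = sqrt((18)^2 + (25)^2) = sqrt(949)

sqrt(949)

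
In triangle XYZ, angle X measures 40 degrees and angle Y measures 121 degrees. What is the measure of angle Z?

angle Z = 180 - 40 - 121 = 19 degrees.

19 degrees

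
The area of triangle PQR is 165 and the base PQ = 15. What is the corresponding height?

Area = (1/2) * base * height
height = 2 * Area / base
height = 2 * 165 / 15
height = 330 / 15
height = 22

22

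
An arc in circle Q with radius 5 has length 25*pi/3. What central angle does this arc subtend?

Arc length L = 2πr × θ/360, so θ = 360L / (2πr).
θ = 360 × 25*pi/3 / (2π × 5)
θ = 300°
θ = 300°

300°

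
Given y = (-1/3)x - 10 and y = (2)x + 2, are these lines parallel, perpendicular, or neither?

Slope of line 1: m1 = -1/3
Slope of line 2: m2 = 2
For parallel lines we need equal slopes: -1/3 != 2.
For perpendicular lines we need m1*m2 = -1: (-1/3)(2) = -2/3 != -1.
Since neither condition holds, the lines are neither parallel nor perpendicular.

Neither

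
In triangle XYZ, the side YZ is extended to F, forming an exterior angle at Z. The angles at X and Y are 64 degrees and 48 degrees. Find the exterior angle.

By the exterior angle theorem, an exterior angle of a triangle equals the sum of the two remote interior angles.
Exterior angle = angle X + angle Y
Exterior angle = 64 + 48 = 112 degrees

112 degrees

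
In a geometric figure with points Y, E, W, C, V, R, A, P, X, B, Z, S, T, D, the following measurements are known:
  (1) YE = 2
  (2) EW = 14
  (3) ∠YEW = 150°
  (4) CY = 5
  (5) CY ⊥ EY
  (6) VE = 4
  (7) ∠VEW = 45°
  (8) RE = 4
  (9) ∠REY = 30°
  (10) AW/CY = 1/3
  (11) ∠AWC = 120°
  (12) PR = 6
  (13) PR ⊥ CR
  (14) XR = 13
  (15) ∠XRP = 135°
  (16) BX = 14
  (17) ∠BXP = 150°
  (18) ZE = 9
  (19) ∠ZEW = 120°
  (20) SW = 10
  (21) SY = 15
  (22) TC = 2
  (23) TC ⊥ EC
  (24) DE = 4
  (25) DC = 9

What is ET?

Step 1: By the law of cosines on triangle EYC: EC² = 2² + 5² − 2·2·5·cos(90°) = 29, so EC = √29.
Step 2: By the law of cosines on triangle ECT: ET² = √29² + 2² − 2·√29·2·cos(90°) = 33, so ET = √33.

Therefore, the length of ET = √33.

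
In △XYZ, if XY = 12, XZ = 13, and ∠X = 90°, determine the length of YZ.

By the law of cosines: YZ^2 = XY^2 + XZ^2 - 2*XY*XZ*cos(X)
YZ^2 = 12^2 + 13^2 - 2*12*13*cos(90°)
YZ^2 = 144 + 169 - 312*(0)
YZ^2 = 313
YZ = sqrt(313)

sqrt(313)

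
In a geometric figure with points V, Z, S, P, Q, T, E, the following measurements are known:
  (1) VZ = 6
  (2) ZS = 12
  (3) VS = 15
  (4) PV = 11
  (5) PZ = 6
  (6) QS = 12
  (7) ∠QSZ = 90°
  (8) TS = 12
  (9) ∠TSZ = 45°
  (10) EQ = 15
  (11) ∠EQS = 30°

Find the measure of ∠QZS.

Step 1: By the law of cosines on triangle ZSQ: ZQ² = 12² + 12² − 2·12·12·cos(90°) = 288, so ZQ = 12·√2.
Step 2: By the inverse law of cosines on triangle QZS: cos(∠QZS) = ((12·√2)² + 12² − 12²) / (2·12·√2·12) = 288/407.29 = 0.7071, so ∠QZS = 45°.

Therefore, the measure of angle ∠QZS = 45°.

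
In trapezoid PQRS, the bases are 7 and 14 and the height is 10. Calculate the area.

Area of a trapezoid = (base1 + base2) * height / 2
Area = (7 + 14) * 10 / 2
Area = 21 * 10 / 2
Area = 210 / 2
Area = 105

105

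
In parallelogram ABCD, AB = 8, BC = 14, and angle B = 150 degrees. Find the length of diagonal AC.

Using the law of cosines:
d^2 = 8^2 + 14^2 - 2(8)(14)cos(150 degrees)
d^2 = 64 + 196 - 224*-sqrt(3)/2
d^2 = 112*sqrt(3) + 260
d = 2*sqrt(28*sqrt(3) + 65)

2*sqrt(28*sqrt(3) + 65)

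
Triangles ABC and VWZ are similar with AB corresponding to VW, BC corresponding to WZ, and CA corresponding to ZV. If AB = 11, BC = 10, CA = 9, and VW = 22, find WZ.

Similar triangles have proportional sides. Setting up the proportion:
VW / AB = WZ / BC
22 / 11 = WZ / 10
WZ = 10 * 22 / 11 = 20.

20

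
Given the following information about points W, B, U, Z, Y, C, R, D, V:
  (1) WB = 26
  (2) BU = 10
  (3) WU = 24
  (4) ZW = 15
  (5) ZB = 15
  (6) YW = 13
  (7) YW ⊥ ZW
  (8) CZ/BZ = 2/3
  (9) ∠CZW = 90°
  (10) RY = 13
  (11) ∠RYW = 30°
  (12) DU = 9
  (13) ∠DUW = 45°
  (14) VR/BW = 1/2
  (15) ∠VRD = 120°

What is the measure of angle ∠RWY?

Step 1: By the law of cosines on triangle WYR: WR² = 13² + 13² − 2·13·13·cos(30°) = 45.28, so WR ≈ 6.73.
Step 2: By the inverse law of cosines on triangle RWY: cos(∠RWY) = (6.73² + 13² − 13²) / (2·6.73·13) = 45.28/174.96 = 0.2588, so ∠RWY = 75°.

Therefore, the measure of angle ∠RWY = 75°.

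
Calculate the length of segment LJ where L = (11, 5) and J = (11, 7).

The horizontal distance is |11 - 11| = 0 and the vertical distance is |7 - 5| = 2.
By the Pythagorean theorem, d = sqrt(0^2 + 2^2) = sqrt(4) = 2.

2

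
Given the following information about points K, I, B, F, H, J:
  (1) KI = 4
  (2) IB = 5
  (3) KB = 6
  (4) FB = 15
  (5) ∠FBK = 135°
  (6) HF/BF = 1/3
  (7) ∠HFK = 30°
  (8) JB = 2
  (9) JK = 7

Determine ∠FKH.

From the given relations: HF = 1/3·BF = 1/3·15 = 5.
Step 1: By the law of cosines on triangle KBF: KF² = 6² + 15² − 2·6·15·cos(135°) = 388.28, so KF ≈ 19.7.
Step 2: By the law of cosines on triangle KFH: KH² = 19.7² + 5² − 2·19.7·5·cos(30°) = 242.63, so KH ≈ 15.58.
Step 3: By the inverse law of cosines on triangle FKH: cos(∠FKH) = (19.7² + 15.58² − 5²) / (2·19.7·15.58) = 605.91/613.87 = 0.987, so ∠FKH = 9.24°.

Therefore, the measure of angle ∠FKH = 9.24°.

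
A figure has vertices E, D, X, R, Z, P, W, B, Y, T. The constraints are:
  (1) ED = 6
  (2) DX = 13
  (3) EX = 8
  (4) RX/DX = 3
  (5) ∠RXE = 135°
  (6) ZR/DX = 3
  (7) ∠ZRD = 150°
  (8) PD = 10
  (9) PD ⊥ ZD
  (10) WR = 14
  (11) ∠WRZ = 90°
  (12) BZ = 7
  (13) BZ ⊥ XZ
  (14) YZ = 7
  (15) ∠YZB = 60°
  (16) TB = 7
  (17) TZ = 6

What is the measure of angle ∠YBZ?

Step 1: By the law of cosines on triangle BZY: BY² = 7² + 7² − 2·7·7·cos(60°) = 49, so BY = 7.
Step 2: By the inverse law of cosines on triangle YBZ: cos(∠YBZ) = (7² + 7² − 7²) / (2·7·7) = 49/98 = 0.5, so ∠YBZ = 60°.

Therefore, the measure of angle ∠YBZ = 60°.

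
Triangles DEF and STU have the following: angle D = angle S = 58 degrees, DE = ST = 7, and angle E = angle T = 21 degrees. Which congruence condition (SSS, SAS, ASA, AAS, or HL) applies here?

Consider the given information: angle D = angle S = 58 degrees, DE = ST = 7, and angle E = angle T = 21 degrees
This is not SSS or AAS: SSS requires all three pairs of sides, but we don't have that. AAS requires two angles and a non-included side.
The correct criterion is ASA. Two pairs of corresponding angles and the included side are equal (Angle-Side-Angle).

ASA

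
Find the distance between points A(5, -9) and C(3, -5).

d = sqrt((-2)^2 + (4)^2) = sqrt(20) = 2*sqrt(5)

2*sqrt(5)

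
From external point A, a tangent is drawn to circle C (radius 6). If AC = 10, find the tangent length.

tangent = √(d² - r²) = √(10² - 6²) = √(100 - 36) = √64 = 8

8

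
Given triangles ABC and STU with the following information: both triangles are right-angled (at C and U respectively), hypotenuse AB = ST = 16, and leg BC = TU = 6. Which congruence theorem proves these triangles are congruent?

Consider the given information: both triangles are right-angled (at C and U respectively), hypotenuse AB = ST = 16, and leg BC = TU = 6
This is not ASA or AAS: ASA requires two angles and the side between them. AAS requires two angles and a non-included side.
The correct criterion is HL. The hypotenuse and one leg of two right triangles are equal (Hypotenuse-Leg).

HL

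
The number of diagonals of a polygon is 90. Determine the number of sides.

Using d = n(n - 3)/2, we solve 90 = n(n - 3)/2.
So n(n - 3) = 180.
Testing n = 15: 15 * 12 = 180 = 180. Correct.
The polygon has 15 sides.

15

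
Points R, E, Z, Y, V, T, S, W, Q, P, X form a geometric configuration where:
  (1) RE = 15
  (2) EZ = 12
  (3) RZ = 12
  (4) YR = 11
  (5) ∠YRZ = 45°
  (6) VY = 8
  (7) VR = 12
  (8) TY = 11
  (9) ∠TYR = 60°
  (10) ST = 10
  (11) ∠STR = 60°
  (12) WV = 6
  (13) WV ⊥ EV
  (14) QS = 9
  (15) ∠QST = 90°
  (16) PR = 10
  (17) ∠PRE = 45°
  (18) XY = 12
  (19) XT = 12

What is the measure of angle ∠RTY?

Step 1: By the law of cosines on triangle TYR: TR² = 11² + 11² − 2·11·11·cos(60°) = 121, so TR = 11.
Step 2: By the inverse law of cosines on triangle RTY: cos(∠RTY) = (11² + 11² − 11²) / (2·11·11) = 121/242 = 0.5, so ∠RTY = 60°.

Therefore, the measure of angle ∠RTY = 60°.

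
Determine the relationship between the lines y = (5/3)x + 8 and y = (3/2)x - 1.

Slope of line 1: m1 = 5/3
Slope of line 2: m2 = 3/2
For parallel lines we need equal slopes: 5/3 != 3/2.
For perpendicular lines we need m1*m2 = -1: (5/3)(3/2) = 5/2 != -1.
Since neither condition holds, the lines are neither parallel nor perpendicular.

Neither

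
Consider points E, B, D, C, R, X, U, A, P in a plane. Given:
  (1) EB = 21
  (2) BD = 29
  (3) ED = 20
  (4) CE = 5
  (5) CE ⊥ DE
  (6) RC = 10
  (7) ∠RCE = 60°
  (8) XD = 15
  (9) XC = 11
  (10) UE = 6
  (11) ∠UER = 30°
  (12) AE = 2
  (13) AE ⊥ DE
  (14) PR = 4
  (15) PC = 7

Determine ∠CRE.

Step 1: By the law of cosines on triangle RCE: RE² = 10² + 5² − 2·10·5·cos(60°) = 75, so RE = 5·√3.
Step 2: By the inverse law of cosines on triangle CRE: cos(∠CRE) = (10² + (5·√3)² − 5²) / (2·10·5·√3) = 150/173.21 = 0.866, so ∠CRE = 30°.

Therefore, the measure of angle ∠CRE = 30°.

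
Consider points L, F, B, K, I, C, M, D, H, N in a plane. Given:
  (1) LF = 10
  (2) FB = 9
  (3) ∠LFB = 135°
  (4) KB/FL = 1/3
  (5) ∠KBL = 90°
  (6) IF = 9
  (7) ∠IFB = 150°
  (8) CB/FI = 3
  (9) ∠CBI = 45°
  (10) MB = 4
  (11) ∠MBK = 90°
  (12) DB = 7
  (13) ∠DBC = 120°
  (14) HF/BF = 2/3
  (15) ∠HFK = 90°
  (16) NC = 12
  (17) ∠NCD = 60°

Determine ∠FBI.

Step 1: By the law of cosines on triangle BFI: BI² = 9² + 9² − 2·9·9·cos(150°) = 302.3, so BI ≈ 17.39.
Step 2: By the inverse law of cosines on triangle FBI: cos(∠FBI) = (9² + 17.39² − 9²) / (2·9·17.39) = 302.3/312.96 = 0.9659, so ∠FBI = 15°.

Therefore, the measure of angle ∠FBI = 15°.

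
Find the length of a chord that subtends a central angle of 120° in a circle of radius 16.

Chord = 2(16) sin(60°) = 16*sqrt(3)

16*sqrt(3)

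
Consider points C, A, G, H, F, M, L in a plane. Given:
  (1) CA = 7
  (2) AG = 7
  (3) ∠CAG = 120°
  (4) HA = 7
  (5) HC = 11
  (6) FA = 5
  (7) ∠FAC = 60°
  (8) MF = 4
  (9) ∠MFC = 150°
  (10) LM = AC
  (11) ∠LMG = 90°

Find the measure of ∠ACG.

Step 1: By the law of cosines on triangle CAG: CG² = 7² + 7² − 2·7·7·cos(120°) = 147, so CG = 7·√3.
Step 2: By the inverse law of cosines on triangle ACG: cos(∠ACG) = (7² + (7·√3)² − 7²) / (2·7·7·√3) = 147/169.74 = 0.866, so ∠ACG = 30°.

Therefore, the measure of angle ∠ACG = 30°.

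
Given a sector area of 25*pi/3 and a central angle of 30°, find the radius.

The sector covers 30°/360° = 1/12 of the full circle.
Full circle area = 25*pi/3 / 1/12 = 100*pi.
Since full area = πr², we get r² = 100*pi/π = 100, so r = 10.

10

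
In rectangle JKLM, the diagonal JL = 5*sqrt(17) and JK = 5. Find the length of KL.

b = sqrt(d^2 - a^2) = sqrt(425 - 25) = sqrt(400) = 20

20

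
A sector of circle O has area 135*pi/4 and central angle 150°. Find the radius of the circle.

Sector area A = πr² × θ/360, so r² = 360A / (πθ).
r² = 360 × 135*pi/4 / (π × 150)
r² = 81
r = 9

9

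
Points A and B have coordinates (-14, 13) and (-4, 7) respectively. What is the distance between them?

d = sqrt((-4 - -14)^2 + (7 - 13)^2)
d = sqrt(10^2 + -6^2)
d = sqrt(100 + 36)
d = sqrt(136) = 2*sqrt(34)

2*sqrt(34)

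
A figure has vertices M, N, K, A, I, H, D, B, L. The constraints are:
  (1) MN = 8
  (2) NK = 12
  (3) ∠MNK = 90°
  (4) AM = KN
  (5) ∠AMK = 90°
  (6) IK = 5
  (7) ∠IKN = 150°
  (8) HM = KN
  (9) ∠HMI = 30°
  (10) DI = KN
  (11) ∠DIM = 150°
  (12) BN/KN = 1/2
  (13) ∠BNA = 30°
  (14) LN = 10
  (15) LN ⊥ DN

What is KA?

From the given relations: AM = KN = 12.
Step 1: By the law of cosines on triangle KNM: KM² = 12² + 8² − 2·12·8·cos(90°) = 208, so KM = 4·√13.
Step 2: By the law of cosines on triangle KMA: KA² = (4·√13)² + 12² − 2·4·√13·12·cos(90°) = 352, so KA = 4·√22.

Therefore, the length of KA = 4·√22.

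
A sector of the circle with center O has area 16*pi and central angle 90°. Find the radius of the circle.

Sector area A = πr² × θ/360, so r² = 360A / (πθ).
r² = 360 × 16*pi / (π × 90)
r² = 64
r = 8

8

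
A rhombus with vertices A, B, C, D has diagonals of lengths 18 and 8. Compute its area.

Area = (18 * 8) / 2 = 144 / 2 = 72

72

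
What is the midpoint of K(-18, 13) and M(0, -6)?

M = ((x₁ + x₂)/2, (y₁ + y₂)/2)
= ((-18 + 0)/2, (13 + -6)/2)
= (-18/2, 7/2) = (-9, 7/2)

(-9, 7/2)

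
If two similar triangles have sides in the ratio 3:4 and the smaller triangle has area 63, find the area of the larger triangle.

For similar figures, the area ratio equals the square of the side ratio.
Side ratio (the smaller triangle to the larger triangle) = 3:4, so area ratio = 3^2:4^2 = 9:16.
If the area of the smaller triangle is 63, then the area of the larger triangle = 63 * (16/9) = 112.

112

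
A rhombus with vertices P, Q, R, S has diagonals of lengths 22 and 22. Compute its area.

Area = (22 * 22) / 2 = 484 / 2 = 242

242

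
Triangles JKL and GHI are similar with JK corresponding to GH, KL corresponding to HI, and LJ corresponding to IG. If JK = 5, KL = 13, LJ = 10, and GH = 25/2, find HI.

Similar triangles have proportional sides. Setting up the proportion:
GH / JK = HI / KL
25/2 / 5 = HI / 13
HI = 13 * 25/2 / 5 = 65/2.

65/2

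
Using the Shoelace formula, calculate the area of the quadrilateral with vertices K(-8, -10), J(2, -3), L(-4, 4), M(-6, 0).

Shoelace: sum of cross terms = 124, Area = (1/2)|124| = 62

62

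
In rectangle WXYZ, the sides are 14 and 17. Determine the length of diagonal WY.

Using the Pythagorean theorem:
d² = 14² + 17² = 196 + 289 = 485
d = sqrt(485)

sqrt(485)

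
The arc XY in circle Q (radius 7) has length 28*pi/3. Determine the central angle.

θ = 360 × 28*pi/3 / (2π × 7) = 240° (rearranging arc length formula).

240°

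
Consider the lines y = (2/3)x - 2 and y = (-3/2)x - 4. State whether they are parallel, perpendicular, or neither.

Slope of line 1: m1 = 2/3
Slope of line 2: m2 = -3/2
Two lines are perpendicular when the product of their slopes is -1 (negative reciprocals).
m1 * m2 = (2/3) * (-3/2) = -1, confirming perpendicularity.

Perpendicular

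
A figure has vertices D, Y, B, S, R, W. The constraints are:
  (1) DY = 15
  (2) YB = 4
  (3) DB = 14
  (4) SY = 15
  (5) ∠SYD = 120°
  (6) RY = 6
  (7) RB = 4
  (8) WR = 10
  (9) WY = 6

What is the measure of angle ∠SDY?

Step 1: By the law of cosines on triangle DYS: DS² = 15² + 15² − 2·15·15·cos(120°) = 675, so DS = 15·√3.
Step 2: By the inverse law of cosines on triangle SDY: cos(∠SDY) = ((15·√3)² + 15² − 15²) / (2·15·√3·15) = 675/779.42 = 0.866, so ∠SDY = 30°.

Therefore, the measure of angle ∠SDY = 30°.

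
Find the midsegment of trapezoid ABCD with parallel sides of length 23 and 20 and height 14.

The midsegment (median) of a trapezoid connects the midpoints of the non-parallel sides.
Its length is the average of the two bases: (23 + 20) / 2 = 43/2.

43/2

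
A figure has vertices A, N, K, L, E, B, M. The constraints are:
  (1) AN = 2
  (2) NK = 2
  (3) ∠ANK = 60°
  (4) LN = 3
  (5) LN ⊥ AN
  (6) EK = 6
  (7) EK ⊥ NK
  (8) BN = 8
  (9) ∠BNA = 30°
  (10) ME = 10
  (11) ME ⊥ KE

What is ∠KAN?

Step 1: By the law of cosines on triangle ANK: AK² = 2² + 2² − 2·2·2·cos(60°) = 4, so AK = 2.
Step 2: By the inverse law of cosines on triangle KAN: cos(∠KAN) = (2² + 2² − 2²) / (2·2·2) = 4/8 = 0.5, so ∠KAN = 60°.

Therefore, the measure of angle ∠KAN = 60°.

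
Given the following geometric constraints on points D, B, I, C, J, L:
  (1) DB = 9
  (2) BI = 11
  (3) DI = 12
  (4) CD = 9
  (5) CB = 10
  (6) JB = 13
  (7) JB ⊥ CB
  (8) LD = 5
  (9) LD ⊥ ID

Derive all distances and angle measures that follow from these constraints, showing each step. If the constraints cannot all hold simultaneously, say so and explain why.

The constraints are consistent.

Step 1: From ID = 12, DL = 5, and ∠IDL = 90°, by the law of cosines:
  IL² = ID² + DL² - 2·ID·DL·cos(90°) = 144 + 25 - 0 = 169
  IL = 13

Step 2: From CB = 10, BJ = 13, and ∠CBJ = 90°, by the law of cosines:
  CJ² = CB² + BJ² - 2·CB·BJ·cos(90°) = 100 + 169 - 0 = 269
  CJ ≈ 16.4

Step 3: From DB = 9, DC = 9, BC = 10, by the inverse law of cosines:
  cos(∠BDC) = (DB² + DC² - BC²) / (2·DB·DC)
  ∠BDC = 67.5°

Step 4: From DB = 9, DI = 12, BI = 11, by the inverse law of cosines:
  cos(∠BDI) = (DB² + DI² - BI²) / (2·DB·DI)
  ∠BDI = 61.22°

Step 5: From BC = 10, BD = 9, CD = 9, by the inverse law of cosines:
  cos(∠CBD) = (BC² + BD² - CD²) / (2·BC·BD)
  ∠CBD = 56.25°

Step 6: From BD = 9, BI = 11, DI = 12, by the inverse law of cosines:
  cos(∠DBI) = (BD² + BI² - DI²) / (2·BD·BI)
  ∠DBI = 72.97°

Step 7: From IB = 11, ID = 12, BD = 9, by the inverse law of cosines:
  cos(∠BID) = (IB² + ID² - BD²) / (2·IB·ID)
  ∠BID = 45.82°

Step 8: From CB = 10, CD = 9, BD = 9, by the inverse law of cosines:
  cos(∠BCD) = (CB² + CD² - BD²) / (2·CB·CD)
  ∠BCD = 56.25°

Step 9: From ID = 12, IL = 13, DL = 5, by the inverse law of cosines:
  cos(∠DIL) = (ID² + IL² - DL²) / (2·ID·IL)
  ∠DIL = 22.62°

Step 10: From CB = 10, CJ = 16.4, BJ = 13, by the inverse law of cosines:
  cos(∠BCJ) = (CB² + CJ² - BJ²) / (2·CB·CJ)
  ∠BCJ = 52.43°

Step 11: From JB = 13, JC = 16.4, BC = 10, by the inverse law of cosines:
  cos(∠BJC) = (JB² + JC² - BC²) / (2·JB·JC)
  ∠BJC = 37.57°

Step 12: From LD = 5, LI = 13, DI = 12, by the inverse law of cosines:
  cos(∠DLI) = (LD² + LI² - DI²) / (2·LD·LI)
  ∠DLI = 67.38°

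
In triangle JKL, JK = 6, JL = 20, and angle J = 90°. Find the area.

When two sides and the included angle are known, the area formula is (1/2)ab sin(C).
The height from one side to the opposite vertex is 20 sin(90°) = 20.
Area = (1/2) * 6 * 20 = 60.

60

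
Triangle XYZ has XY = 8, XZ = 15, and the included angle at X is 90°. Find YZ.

By the law of cosines: YZ^2 = XY^2 + XZ^2 - 2*XY*XZ*cos(X)
YZ^2 = 8^2 + 15^2 - 2*8*15*cos(90°)
YZ^2 = 64 + 225 - 240*(0)
YZ^2 = 289
YZ = 17

17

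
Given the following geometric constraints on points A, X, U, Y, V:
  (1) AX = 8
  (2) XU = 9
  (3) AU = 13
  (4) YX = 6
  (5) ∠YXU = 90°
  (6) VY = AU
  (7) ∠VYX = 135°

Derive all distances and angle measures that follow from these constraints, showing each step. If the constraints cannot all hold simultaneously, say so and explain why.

The constraints are consistent.

From the given relations:
  VY = AU = 13

Step 1: From XY = 6, YV = 13, and ∠XYV = 135°, by the law of cosines:
  XV² = XY² + YV² - 2·XY·YV·cos(135°) = 36 + 169 + 110.3 = 315.3
  XV ≈ 17.76

Step 2: From UX = 9, XY = 6, and ∠UXY = 90°, by the law of cosines:
  UY² = UX² + XY² - 2·UX·XY·cos(90°) = 81 + 36 - 0 = 117
  UY = 3·√13

Step 3: From AU = 13, AX = 8, UX = 9, by the inverse law of cosines:
  cos(∠UAX) = (AU² + AX² - UX²) / (2·AU·AX)
  ∠UAX = 43.05°

Step 4: From XA = 8, XU = 9, AU = 13, by the inverse law of cosines:
  cos(∠AXU) = (XA² + XU² - AU²) / (2·XA·XU)
  ∠AXU = 99.59°

Step 5: From UA = 13, UX = 9, AX = 8, by the inverse law of cosines:
  cos(∠AUX) = (UA² + UX² - AX²) / (2·UA·UX)
  ∠AUX = 37.36°

Step 6: From XV = 17.76, XY = 6, VY = 13, by the inverse law of cosines:
  cos(∠VXY) = (XV² + XY² - VY²) / (2·XV·XY)
  ∠VXY = 31.18°

Step 7: From UX = 9, UY = 3·√13, XY = 6, by the inverse law of cosines:
  cos(∠XUY) = (UX² + UY² - XY²) / (2·UX·UY)
  ∠XUY = 33.69°

Step 8: From YU = 3·√13, YX = 6, UX = 9, by the inverse law of cosines:
  cos(∠UYX) = (YU² + YX² - UX²) / (2·YU·YX)
  ∠UYX = 56.31°

Step 9: From VX = 17.76, VY = 13, XY = 6, by the inverse law of cosines:
  cos(∠XVY) = (VX² + VY² - XY²) / (2·VX·VY)
  ∠XVY = 13.82°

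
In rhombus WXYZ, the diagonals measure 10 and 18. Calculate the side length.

Half-diagonals are 5 and 9. side = sqrt(5^2 + 9^2) = sqrt(106)

sqrt(106)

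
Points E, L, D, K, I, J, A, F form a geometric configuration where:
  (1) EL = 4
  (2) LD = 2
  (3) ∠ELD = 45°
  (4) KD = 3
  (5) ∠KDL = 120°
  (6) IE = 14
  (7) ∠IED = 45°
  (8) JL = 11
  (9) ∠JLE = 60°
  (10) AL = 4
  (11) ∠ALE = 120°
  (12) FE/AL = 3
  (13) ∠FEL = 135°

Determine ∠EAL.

Step 1: By the law of cosines on triangle ALE: AE² = 4² + 4² − 2·4·4·cos(120°) = 48, so AE = 4·√3.
Step 2: By the inverse law of cosines on triangle EAL: cos(∠EAL) = ((4·√3)² + 4² − 4²) / (2·4·√3·4) = 48/55.43 = 0.866, so ∠EAL = 30°.

Therefore, the measure of angle ∠EAL = 30°.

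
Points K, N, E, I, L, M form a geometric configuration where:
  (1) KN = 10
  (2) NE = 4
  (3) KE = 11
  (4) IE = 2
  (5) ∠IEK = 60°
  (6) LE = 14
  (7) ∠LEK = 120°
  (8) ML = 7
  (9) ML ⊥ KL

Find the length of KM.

Step 1: By the law of cosines on triangle LEK: LK² = 14² + 11² − 2·14·11·cos(120°) = 471, so LK ≈ 21.7.
Step 2: By the law of cosines on triangle KLM: KM² = 21.7² + 7² − 2·21.7·7·cos(90°) = 520, so KM = 2·√130.

Therefore, the length of KM = 2·√130.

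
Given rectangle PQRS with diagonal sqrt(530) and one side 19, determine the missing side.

b = sqrt(d^2 - a^2) = sqrt(530 - 361) = sqrt(169) = 13

13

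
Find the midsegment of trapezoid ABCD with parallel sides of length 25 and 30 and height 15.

The midsegment of a trapezoid = (base1 + base2) / 2
midsegment = (25 + 30) / 2
midsegment = 55 / 2
midsegment = 55/2

55/2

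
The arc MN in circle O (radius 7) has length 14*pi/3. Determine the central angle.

Arc length L = 2πr × θ/360, so θ = 360L / (2πr).
θ = 360 × 14*pi/3 / (2π × 7)
θ = 120°
θ = 120°

120°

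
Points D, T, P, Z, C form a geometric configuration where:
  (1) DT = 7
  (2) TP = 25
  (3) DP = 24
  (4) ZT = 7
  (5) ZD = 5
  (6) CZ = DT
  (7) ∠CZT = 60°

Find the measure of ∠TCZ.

From the given relations: CZ = DT = 7.
Step 1: By the law of cosines on triangle CZT: CT² = 7² + 7² − 2·7·7·cos(60°) = 49, so CT = 7.
Step 2: By the inverse law of cosines on triangle TCZ: cos(∠TCZ) = (7² + 7² − 7²) / (2·7·7) = 49/98 = 0.5, so ∠TCZ = 60°.

Therefore, the measure of angle ∠TCZ = 60°.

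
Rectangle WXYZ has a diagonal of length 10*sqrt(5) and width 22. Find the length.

b = sqrt(d^2 - a^2) = sqrt(500 - 484) = sqrt(16) = 4

4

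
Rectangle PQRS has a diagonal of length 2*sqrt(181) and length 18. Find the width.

Using the Pythagorean theorem: d^2 = a^2 + b^2
b^2 = d^2 - a^2
b^2 = 724 - 324
b^2 = 400
b = sqrt(400) = 20

20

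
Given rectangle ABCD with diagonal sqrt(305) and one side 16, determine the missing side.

Using the Pythagorean theorem: d^2 = a^2 + b^2
b^2 = d^2 - a^2
b^2 = 305 - 256
b^2 = 49
b = sqrt(49) = 7

7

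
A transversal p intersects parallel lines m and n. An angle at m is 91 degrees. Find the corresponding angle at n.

Corresponding angles formed by parallel lines and a transversal are equal.
The given angle is 91 degrees.
The corresponding angle = 91 degrees.

91 degrees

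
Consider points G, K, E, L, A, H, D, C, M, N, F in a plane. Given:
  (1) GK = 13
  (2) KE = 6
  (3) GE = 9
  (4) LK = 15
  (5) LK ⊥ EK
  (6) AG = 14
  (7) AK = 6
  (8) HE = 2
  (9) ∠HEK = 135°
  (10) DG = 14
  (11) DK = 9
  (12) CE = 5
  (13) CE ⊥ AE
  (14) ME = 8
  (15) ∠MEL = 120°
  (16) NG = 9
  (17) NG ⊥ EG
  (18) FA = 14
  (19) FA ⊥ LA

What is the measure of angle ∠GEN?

Step 1: By the law of cosines on triangle EGN: EN² = 9² + 9² − 2·9·9·cos(90°) = 162, so EN = 9·√2.
Step 2: By the inverse law of cosines on triangle GEN: cos(∠GEN) = (9² + (9·√2)² − 9²) / (2·9·9·√2) = 162/229.1 = 0.7071, so ∠GEN = 45°.

Therefore, the measure of angle ∠GEN = 45°.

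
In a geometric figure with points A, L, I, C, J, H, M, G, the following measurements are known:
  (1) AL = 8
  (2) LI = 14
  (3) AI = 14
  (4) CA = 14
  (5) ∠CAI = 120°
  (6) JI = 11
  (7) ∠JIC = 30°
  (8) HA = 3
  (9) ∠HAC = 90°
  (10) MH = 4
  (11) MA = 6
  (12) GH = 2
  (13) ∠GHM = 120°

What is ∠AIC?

Step 1: By the law of cosines on triangle IAC: IC² = 14² + 14² − 2·14·14·cos(120°) = 588, so IC = 14·√3.
Step 2: By the inverse law of cosines on triangle AIC: cos(∠AIC) = (14² + (14·√3)² − 14²) / (2·14·14·√3) = 588/678.96 = 0.866, so ∠AIC = 30°.

Therefore, the measure of angle ∠AIC = 30°.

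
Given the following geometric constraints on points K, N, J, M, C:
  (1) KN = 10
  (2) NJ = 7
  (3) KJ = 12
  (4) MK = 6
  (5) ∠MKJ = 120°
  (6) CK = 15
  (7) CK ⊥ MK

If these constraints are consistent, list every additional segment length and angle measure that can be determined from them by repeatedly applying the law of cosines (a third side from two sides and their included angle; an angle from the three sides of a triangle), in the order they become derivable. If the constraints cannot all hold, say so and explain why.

The constraints are consistent. Derivable facts, in order:
After 1 step:
- JM = 6·√7
- MC = 3·√29
- ∠JKN = 35.66°
- ∠JNK = 87.95°
- ∠KJN = 56.39°
After 2 steps:
- ∠CMK = 68.2°
- ∠JMK = 40.89°
- ∠KCM = 21.8°
- ∠KJM = 19.11°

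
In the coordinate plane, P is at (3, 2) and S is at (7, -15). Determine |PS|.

d = sqrt((7 - 3)^2 + (-15 - 2)^2)
d = sqrt(4^2 + -17^2)
d = sqrt(16 + 289)
d = sqrt(305)

sqrt(305)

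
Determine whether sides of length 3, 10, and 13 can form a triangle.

The longest side is 13. The other two sides sum to 3 + 10 = 13.
Since 13 ≤ 13, the two shorter sides cannot reach around to close the triangle.

No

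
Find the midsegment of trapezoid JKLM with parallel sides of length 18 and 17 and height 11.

The midsegment (median) of a trapezoid connects the midpoints of the non-parallel sides.
Its length is the average of the two bases: (18 + 17) / 2 = 35/2.

35/2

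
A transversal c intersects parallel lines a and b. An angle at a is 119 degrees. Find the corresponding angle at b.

Corresponding angles formed by parallel lines and a transversal are equal.
The given angle is 119 degrees.
The corresponding angle = 119 degrees.

119 degrees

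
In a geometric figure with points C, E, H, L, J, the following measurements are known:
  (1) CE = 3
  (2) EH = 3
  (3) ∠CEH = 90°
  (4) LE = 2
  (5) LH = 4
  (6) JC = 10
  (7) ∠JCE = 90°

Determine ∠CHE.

Step 1: By the law of cosines on triangle HEC: HC² = 3² + 3² − 2·3·3·cos(90°) = 18, so HC = 3·√2.
Step 2: By the inverse law of cosines on triangle CHE: cos(∠CHE) = ((3·√2)² + 3² − 3²) / (2·3·√2·3) = 18/25.46 = 0.7071, so ∠CHE = 45°.

Therefore, the measure of angle ∠CHE = 45°.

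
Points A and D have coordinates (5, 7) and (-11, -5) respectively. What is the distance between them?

d = sqrt((-16)^2 + (-12)^2) = sqrt(400) = 20

20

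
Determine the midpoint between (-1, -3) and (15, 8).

M = ((x₁ + x₂)/2, (y₁ + y₂)/2)
= ((-1 + 15)/2, (-3 + 8)/2)
= (14/2, 5/2) = (7, 5/2)

(7, 5/2)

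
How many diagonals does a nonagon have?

Each of the 9 vertices connects to 6 non-adjacent vertices via diagonals.
Total connections = 9 × 6 = 54, but each diagonal is counted twice.
Number of diagonals = 54 / 2 = 27.

27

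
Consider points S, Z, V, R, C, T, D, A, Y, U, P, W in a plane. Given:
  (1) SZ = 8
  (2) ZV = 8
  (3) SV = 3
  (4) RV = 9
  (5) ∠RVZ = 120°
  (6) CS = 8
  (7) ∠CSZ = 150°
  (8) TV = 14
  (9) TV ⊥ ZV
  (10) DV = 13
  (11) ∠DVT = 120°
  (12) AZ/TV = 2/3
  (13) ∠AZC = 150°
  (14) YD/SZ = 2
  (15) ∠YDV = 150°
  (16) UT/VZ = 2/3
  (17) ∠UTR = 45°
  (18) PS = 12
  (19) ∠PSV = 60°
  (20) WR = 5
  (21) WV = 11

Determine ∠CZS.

Step 1: By the law of cosines on triangle ZSC: ZC² = 8² + 8² − 2·8·8·cos(150°) = 238.85, so ZC ≈ 15.45.
Step 2: By the inverse law of cosines on triangle CZS: cos(∠CZS) = (15.45² + 8² − 8²) / (2·15.45·8) = 238.85/247.28 = 0.9659, so ∠CZS = 15°.

Therefore, the measure of angle ∠CZS = 15°.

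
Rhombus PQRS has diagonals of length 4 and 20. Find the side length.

The diagonals of a rhombus bisect each other at right angles.
Half-diagonals: 4/2 = 2 and 20/2 = 10
side = sqrt(2^2 + 10^2)
side = sqrt(4 + 100)
side = sqrt(104) = 2*sqrt(26)

2*sqrt(26)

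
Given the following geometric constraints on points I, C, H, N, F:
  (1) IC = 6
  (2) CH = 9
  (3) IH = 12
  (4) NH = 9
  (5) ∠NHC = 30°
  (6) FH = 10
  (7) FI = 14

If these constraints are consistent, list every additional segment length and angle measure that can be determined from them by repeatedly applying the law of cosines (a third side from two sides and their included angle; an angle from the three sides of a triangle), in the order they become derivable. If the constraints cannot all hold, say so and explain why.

The constraints are consistent. Derivable facts, in order:
After 1 step:
- CN ≈ 4.66
- ∠CHI = 28.96°
- ∠CIH = 46.57°
- ∠FHI = 78.46°
- ∠FIH = 44.42°
- ∠HCI = 104.48°
- ∠HFI = 57.12°
After 2 steps:
- ∠CNH = 75°
- ∠HCN = 75°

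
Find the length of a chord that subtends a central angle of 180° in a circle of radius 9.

Chord length = 2r sin(θ/2)
= 2 × 9 × sin(180°/2)
= 2 × 9 × sin(90°)
= 18

18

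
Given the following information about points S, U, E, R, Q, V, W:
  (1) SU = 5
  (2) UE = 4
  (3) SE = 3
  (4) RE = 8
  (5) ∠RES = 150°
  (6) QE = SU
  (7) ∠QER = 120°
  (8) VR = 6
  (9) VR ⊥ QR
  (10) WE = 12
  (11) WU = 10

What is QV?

From the given relations: QE = SU = 5.
Step 1: By the law of cosines on triangle QER: QR² = 5² + 8² − 2·5·8·cos(120°) = 129, so QR = √129.
Step 2: By the law of cosines on triangle QRV: QV² = √129² + 6² − 2·√129·6·cos(90°) = 165, so QV = √165.

Therefore, the length of QV = √165.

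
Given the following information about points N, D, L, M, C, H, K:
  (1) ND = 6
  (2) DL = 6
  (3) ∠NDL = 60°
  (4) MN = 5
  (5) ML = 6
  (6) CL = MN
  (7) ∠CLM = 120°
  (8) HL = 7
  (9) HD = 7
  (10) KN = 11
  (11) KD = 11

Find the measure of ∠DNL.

Step 1: By the law of cosines on triangle NDL: NL² = 6² + 6² − 2·6·6·cos(60°) = 36, so NL = 6.
Step 2: By the inverse law of cosines on triangle DNL: cos(∠DNL) = (6² + 6² − 6²) / (2·6·6) = 36/72 = 0.5, so ∠DNL = 60°.

Therefore, the measure of angle ∠DNL = 60°.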